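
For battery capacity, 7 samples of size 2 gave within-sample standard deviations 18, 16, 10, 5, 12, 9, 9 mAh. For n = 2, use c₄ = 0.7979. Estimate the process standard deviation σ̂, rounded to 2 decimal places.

14.14

s̄ = (18 + 16 + 10 + 5 + 12 + 9 + 9) / 7 = 11.2857
σ̂ = s̄ / c₄ = 11.2857 / 0.7979 = 14.1443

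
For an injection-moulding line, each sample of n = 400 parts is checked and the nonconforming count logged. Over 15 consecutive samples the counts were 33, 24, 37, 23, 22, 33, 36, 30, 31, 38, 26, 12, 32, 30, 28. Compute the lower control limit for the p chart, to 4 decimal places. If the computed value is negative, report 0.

p̄ = Σdᵢ / (k·n) = 435 / (15 × 400) = 0.07250
LCL = p̄ − 3·√(p̄(1−p̄)/n) = 0.07250 − 3 × 0.01297 = 0.03360

0.0336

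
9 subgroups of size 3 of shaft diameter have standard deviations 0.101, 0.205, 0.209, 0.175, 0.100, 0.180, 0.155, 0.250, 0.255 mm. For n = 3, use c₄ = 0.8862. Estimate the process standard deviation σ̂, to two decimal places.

s̄ = (0.101 + 0.205 + 0.209 + 0.175 + 0.100 + 0.180 + 0.155 + 0.250 + 0.255) / 9 = 0.1811
σ̂ = s̄ / c₄ = 0.1811 / 0.8862 = 0.2044

0.20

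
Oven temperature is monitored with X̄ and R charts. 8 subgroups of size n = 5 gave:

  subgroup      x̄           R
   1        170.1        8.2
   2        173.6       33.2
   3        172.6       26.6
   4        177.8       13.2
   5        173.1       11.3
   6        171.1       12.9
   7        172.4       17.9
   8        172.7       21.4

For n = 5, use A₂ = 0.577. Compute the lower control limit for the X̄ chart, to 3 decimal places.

X̄̄ = (170.1 + 173.6 + 172.6 + 177.8 + 173.1 + 171.1 + 172.4 + 172.7) / 8 = 1383.4000 / 8 = 172.9250
R̄ = (8.2 + 33.2 + 26.6 + 13.2 + 11.3 + 12.9 + 17.9 + 21.4) / 8 = 144.7000 / 8 = 18.0875
LCL = X̄̄ − A₂·R̄ = 172.9250 − 0.577 × 18.0875 = 162.4885

162.489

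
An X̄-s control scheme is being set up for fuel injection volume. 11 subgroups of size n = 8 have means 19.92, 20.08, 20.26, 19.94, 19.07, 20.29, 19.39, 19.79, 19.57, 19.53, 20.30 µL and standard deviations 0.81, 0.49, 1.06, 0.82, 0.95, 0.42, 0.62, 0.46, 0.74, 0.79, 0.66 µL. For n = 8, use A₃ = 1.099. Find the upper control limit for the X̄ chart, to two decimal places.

X̄̄ = (19.92 + 20.08 + 20.26 + 19.94 + 19.07 + 20.29 + 19.39 + 19.79 + 19.57 + 19.53 + 20.30) / 11 = 19.8309
s̄ = (0.81 + 0.49 + 1.06 + 0.82 + 0.95 + 0.42 + 0.62 + 0.46 + 0.74 + 0.79 + 0.66) / 11 = 0.7109
UCL = X̄̄ + A₃·s̄ = 19.8309 + 1.099 × 0.7109 = 20.6122

20.61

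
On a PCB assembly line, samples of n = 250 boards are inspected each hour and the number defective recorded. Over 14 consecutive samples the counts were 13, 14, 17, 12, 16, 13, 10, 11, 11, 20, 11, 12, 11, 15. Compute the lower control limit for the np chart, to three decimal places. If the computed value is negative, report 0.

p̄ = Σdᵢ / (k·n) = 186 / (14 × 250) = 0.05314
LCL = np̄ − 3·√(np̄(1−p̄)) = 13.2857 − 3 × 3.5468 = 2.6454

2.645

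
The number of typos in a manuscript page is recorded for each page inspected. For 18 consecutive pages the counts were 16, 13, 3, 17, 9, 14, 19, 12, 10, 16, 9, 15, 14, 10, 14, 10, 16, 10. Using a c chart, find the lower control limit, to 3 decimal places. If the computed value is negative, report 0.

1.957

c̄ = (16 + 13 + 3 + 17 + 9 + 14 + 19 + 12 + 10 + 16 + 9 + 15 + 14 + 10 + 14 + 10 + 16 + 10) / 18 = 227 / 18 = 12.6111
LCL = c̄ − 3√c̄ = 12.6111 − 3 × 3.5512 = 1.9575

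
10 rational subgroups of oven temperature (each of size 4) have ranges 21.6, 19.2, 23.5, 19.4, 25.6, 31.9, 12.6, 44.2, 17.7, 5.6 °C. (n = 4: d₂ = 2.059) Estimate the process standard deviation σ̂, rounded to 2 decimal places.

R̄ = (21.6 + 19.2 + 23.5 + 19.4 + 25.6 + 31.9 + 12.6 + 44.2 + 17.7 + 5.6) / 10 = 22.1300
σ̂ = R̄ / d₂ = 22.1300 / 2.059 = 10.7479

10.75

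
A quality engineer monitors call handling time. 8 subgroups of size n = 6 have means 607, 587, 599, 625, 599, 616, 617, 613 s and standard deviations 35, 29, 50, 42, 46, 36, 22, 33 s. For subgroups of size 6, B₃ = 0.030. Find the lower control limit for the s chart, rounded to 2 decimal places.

1.10

s̄ = (35 + 29 + 50 + 42 + 46 + 36 + 22 + 33) / 8 = 36.6250
LCL_s = B₃·s̄ = 0.030 × 36.6250 = 1.0987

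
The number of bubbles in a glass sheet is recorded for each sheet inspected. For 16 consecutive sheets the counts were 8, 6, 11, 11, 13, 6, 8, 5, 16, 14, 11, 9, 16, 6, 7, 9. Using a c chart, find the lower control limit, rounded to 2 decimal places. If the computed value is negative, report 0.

c̄ = (8 + 6 + 11 + 11 + 13 + 6 + 8 + 5 + 16 + 14 + 11 + 9 + 16 + 6 + 7 + 9) / 16 = 156 / 16 = 9.7500
LCL = c̄ − 3√c̄ = 9.7500 − 3 × 3.1225 = 0.3825

0.38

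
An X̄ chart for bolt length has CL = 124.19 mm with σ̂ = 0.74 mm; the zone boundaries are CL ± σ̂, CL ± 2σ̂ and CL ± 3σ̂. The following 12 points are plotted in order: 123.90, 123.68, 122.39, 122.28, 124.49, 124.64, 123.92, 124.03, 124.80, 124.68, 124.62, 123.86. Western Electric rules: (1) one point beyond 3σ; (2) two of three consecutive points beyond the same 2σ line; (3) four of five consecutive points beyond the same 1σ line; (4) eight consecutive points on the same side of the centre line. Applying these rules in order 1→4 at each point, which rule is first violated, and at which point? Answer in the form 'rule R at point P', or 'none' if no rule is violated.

Zone of each point (C = within 1σ̂, B = 1σ̂–2σ̂, A = 2σ̂–3σ̂, * = beyond 3σ̂; sign = side of CL): 1:-C, 2:-C, 3:-A, 4:-A, 5:+C, 6:+C, 7:-C, 8:-C, 9:+C, 10:+C, 11:+C, 12:-C
Rule 2 (two of three consecutive points beyond the same 2σ limit) is satisfied at point 4.

rule 2 at point 4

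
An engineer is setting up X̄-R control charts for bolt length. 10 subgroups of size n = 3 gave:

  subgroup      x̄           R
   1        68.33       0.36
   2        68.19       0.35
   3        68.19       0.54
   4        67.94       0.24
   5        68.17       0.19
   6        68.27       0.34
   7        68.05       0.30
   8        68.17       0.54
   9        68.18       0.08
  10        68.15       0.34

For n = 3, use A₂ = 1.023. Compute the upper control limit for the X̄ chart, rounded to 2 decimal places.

68.50

X̄̄ = (68.33 + 68.19 + 68.19 + 67.94 + 68.17 + 68.27 + 68.05 + 68.17 + 68.18 + 68.15) / 10 = 681.6400 / 10 = 68.1640
R̄ = (0.36 + 0.35 + 0.54 + 0.24 + 0.19 + 0.34 + 0.30 + 0.54 + 0.08 + 0.34) / 10 = 3.2800 / 10 = 0.3280
UCL = X̄̄ + A₂·R̄ = 68.1640 + 1.023 × 0.3280 = 68.4995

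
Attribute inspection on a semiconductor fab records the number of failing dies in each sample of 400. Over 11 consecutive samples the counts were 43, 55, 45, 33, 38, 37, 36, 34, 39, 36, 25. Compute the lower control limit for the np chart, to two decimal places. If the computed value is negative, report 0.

p̄ = Σdᵢ / (k·n) = 421 / (11 × 400) = 0.09568
LCL = np̄ − 3·√(np̄(1−p̄)) = 38.2727 − 3 × 5.8831 = 20.6235

20.62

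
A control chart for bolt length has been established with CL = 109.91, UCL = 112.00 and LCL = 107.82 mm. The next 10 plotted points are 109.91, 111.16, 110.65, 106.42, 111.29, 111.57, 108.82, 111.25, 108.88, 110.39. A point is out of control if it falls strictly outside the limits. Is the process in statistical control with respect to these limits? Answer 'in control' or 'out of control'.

out of control

Compare each point to [107.82, 112.00]: sample 4 = 106.42 < LCL.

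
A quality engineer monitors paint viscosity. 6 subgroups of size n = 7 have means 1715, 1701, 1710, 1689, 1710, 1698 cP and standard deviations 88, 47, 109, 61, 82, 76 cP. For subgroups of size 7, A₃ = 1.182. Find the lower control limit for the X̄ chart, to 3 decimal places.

1612.622

X̄̄ = (1715 + 1701 + 1710 + 1689 + 1710 + 1698) / 6 = 1703.8333
s̄ = (88 + 47 + 109 + 61 + 82 + 76) / 6 = 77.1667
LCL = X̄̄ − A₃·s̄ = 1703.8333 − 1.182 × 77.1667 = 1612.6223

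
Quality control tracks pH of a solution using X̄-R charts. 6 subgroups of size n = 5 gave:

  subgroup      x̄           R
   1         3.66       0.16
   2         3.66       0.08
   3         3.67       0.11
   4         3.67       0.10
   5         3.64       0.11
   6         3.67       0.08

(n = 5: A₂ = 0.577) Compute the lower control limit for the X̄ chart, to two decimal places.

3.60

X̄̄ = (3.66 + 3.66 + 3.67 + 3.67 + 3.64 + 3.67) / 6 = 21.9700 / 6 = 3.6617
R̄ = (0.16 + 0.08 + 0.11 + 0.10 + 0.11 + 0.08) / 6 = 0.6400 / 6 = 0.1067
LCL = X̄̄ − A₂·R̄ = 3.6617 − 0.577 × 0.1067 = 3.6001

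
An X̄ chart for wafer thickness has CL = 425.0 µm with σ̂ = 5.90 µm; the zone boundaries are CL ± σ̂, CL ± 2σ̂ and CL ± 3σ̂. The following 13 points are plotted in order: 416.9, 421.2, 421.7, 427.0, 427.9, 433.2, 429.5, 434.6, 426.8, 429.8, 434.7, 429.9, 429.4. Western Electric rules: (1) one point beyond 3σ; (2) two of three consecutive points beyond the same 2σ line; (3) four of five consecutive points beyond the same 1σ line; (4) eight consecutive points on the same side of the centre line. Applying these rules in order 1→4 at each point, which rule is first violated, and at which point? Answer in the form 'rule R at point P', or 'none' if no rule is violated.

Zone of each point (C = within 1σ̂, B = 1σ̂–2σ̂, A = 2σ̂–3σ̂, * = beyond 3σ̂; sign = side of CL): 1:-B, 2:-C, 3:-C, 4:+C, 5:+C, 6:+B, 7:+C, 8:+B, 9:+C, 10:+C, 11:+B, 12:+C, 13:+C
Rule 4 (eight consecutive points on the same side of the centre line) is satisfied at point 11.

rule 4 at point 11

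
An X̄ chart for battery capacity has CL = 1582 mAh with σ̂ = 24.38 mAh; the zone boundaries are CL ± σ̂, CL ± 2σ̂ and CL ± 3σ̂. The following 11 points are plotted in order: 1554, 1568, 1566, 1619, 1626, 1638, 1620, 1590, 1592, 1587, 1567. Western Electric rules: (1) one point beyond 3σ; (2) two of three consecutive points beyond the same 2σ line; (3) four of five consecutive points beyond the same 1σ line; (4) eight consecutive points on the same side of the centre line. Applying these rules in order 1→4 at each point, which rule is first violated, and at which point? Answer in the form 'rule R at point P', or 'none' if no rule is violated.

Zone of each point (C = within 1σ̂, B = 1σ̂–2σ̂, A = 2σ̂–3σ̂, * = beyond 3σ̂; sign = side of CL): 1:-B, 2:-C, 3:-C, 4:+B, 5:+B, 6:+A, 7:+B, 8:+C, 9:+C, 10:+C, 11:-C
Rule 3 (four of five consecutive points beyond the same 1σ limit) is satisfied at point 7.

rule 3 at point 7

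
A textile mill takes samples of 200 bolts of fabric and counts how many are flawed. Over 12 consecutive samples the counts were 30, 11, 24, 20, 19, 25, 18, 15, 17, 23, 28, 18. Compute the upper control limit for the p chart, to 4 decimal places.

0.1679

p̄ = Σdᵢ / (k·n) = 248 / (12 × 200) = 0.10333
UCL = p̄ + 3·√(p̄(1−p̄)/n) = 0.10333 + 3 × √(0.10333×0.89667/200) = 0.10333 + 3 × 0.02152 = 0.16790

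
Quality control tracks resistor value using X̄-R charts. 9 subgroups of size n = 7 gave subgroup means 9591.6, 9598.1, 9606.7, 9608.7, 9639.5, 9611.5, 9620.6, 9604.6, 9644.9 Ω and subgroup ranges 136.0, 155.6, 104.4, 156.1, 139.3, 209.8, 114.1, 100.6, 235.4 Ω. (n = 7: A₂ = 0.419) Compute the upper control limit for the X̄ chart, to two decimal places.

X̄̄ = (9591.6 + 9598.1 + 9606.7 + 9608.7 + 9639.5 + 9611.5 + 9620.6 + 9604.6 + 9644.9) / 9 = 86526.2000 / 9 = 9614.0222
R̄ = (136.0 + 155.6 + 104.4 + 156.1 + 139.3 + 209.8 + 114.1 + 100.6 + 235.4) / 9 = 1351.3000 / 9 = 150.1444
UCL = X̄̄ + A₂·R̄ = 9614.0222 + 0.419 × 150.1444 = 9676.9327

9676.93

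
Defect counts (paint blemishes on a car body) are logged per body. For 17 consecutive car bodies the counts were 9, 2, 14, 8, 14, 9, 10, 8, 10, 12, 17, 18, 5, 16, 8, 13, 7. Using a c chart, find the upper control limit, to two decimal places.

c̄ = (9 + 2 + 14 + 8 + 14 + 9 + 10 + 8 + 10 + 12 + 17 + 18 + 5 + 16 + 8 + 13 + 7) / 17 = 180 / 17 = 10.5882
UCL = c̄ + 3√c̄ = 10.5882 + 3 × √10.5882 = 10.5882 + 3 × 3.2540 = 20.3501

20.35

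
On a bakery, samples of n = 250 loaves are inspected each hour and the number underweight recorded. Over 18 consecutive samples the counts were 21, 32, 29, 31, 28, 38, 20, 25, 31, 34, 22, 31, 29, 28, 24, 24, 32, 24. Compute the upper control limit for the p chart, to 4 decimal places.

0.1716

p̄ = Σdᵢ / (k·n) = 503 / (18 × 250) = 0.11178
UCL = p̄ + 3·√(p̄(1−p̄)/n) = 0.11178 + 3 × √(0.11178×0.88822/250) = 0.11178 + 3 × 0.01993 = 0.17156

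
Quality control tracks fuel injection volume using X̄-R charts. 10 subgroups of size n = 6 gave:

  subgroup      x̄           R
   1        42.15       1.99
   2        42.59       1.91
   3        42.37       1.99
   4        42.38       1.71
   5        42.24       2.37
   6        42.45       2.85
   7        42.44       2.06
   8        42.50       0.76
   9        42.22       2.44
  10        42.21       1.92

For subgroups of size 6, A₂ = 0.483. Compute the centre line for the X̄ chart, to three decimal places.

X̄̄ = (42.15 + 42.59 + 42.37 + 42.38 + 42.24 + 42.45 + 42.44 + 42.50 + 42.22 + 42.21) / 10 = 423.5500 / 10 = 42.3550
CL = X̄̄ = 42.3550

42.355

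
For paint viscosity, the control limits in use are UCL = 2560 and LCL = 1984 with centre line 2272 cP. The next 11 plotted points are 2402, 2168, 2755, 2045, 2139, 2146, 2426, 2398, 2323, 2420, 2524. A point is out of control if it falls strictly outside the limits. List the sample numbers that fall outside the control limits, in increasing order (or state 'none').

Compare each point to [1984, 2560]: sample 3 = 2755 > UCL.

3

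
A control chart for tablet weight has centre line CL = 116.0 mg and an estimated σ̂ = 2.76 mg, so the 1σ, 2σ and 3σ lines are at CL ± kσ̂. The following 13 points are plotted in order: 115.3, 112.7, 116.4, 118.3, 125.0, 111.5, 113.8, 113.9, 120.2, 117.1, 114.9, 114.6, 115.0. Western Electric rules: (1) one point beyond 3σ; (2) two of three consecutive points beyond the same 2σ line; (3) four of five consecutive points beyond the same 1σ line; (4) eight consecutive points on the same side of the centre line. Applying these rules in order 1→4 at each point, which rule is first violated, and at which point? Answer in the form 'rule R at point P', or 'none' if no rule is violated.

Zone of each point (C = within 1σ̂, B = 1σ̂–2σ̂, A = 2σ̂–3σ̂, * = beyond 3σ̂; sign = side of CL): 1:-C, 2:-B, 3:+C, 4:+C, 5:+*, 6:-B, 7:-C, 8:-C, 9:+B, 10:+C, 11:-C, 12:-C, 13:-C
Rule 1 (one point beyond the 3σ limits) is satisfied at point 5.

rule 1 at point 5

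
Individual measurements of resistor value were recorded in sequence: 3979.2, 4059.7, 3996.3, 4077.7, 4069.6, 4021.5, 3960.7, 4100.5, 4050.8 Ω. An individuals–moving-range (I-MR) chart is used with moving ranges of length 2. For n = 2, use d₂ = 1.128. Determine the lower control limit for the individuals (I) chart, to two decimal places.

3858.32

X̄ = (3979.2 + 4059.7 + 3996.3 + 4077.7 + 4069.6 + 4021.5 + 3960.7 + 4100.5 + 4050.8) / 9 = 4035.1111
Moving ranges: 80.5, 63.4, 81.4, 8.1, 48.1, 60.8, 139.8, 49.7; M̄R̄ = 531.8000 / 8 = 66.4750
LCL = X̄ − 3·M̄R̄/d₂ = 4035.1111 − 3 × 66.4750 / 1.128 = 3858.3159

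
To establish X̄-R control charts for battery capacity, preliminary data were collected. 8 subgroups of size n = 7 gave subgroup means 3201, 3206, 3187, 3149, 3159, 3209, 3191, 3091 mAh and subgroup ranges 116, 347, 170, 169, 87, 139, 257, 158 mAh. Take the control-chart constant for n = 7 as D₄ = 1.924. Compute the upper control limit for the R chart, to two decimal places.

347.04

R̄ = (116 + 347 + 170 + 169 + 87 + 139 + 257 + 158) / 8 = 1443.0000 / 8 = 180.3750
UCL_R = D₄·R̄ = 1.924 × 180.3750 = 347.0415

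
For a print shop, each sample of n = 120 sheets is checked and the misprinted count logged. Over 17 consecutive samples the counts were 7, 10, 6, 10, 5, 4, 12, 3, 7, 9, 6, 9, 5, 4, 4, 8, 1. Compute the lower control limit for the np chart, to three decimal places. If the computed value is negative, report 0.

p̄ = Σdᵢ / (k·n) = 110 / (17 × 120) = 0.05392
LCL = np̄ − 3·√(np̄(1−p̄)) = 6.4706 − 3 × 2.4742 = -0.9520 → 0 (negative, so LCL = 0)

0.000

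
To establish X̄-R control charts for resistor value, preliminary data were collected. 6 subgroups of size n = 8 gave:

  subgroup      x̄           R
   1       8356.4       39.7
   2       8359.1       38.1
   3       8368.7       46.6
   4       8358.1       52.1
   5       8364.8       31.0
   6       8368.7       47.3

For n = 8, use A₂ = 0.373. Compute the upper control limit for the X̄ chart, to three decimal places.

8378.473

X̄̄ = (8356.4 + 8359.1 + 8368.7 + 8358.1 + 8364.8 + 8368.7) / 6 = 50175.8000 / 6 = 8362.6333
R̄ = (39.7 + 38.1 + 46.6 + 52.1 + 31.0 + 47.3) / 6 = 254.8000 / 6 = 42.4667
UCL = X̄̄ + A₂·R̄ = 8362.6333 + 0.373 × 42.4667 = 8378.4734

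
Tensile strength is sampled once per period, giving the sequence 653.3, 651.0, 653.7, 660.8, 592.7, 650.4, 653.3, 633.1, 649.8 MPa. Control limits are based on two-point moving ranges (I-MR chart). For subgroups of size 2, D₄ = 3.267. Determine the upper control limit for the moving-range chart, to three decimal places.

Moving ranges: 2.3, 2.7, 7.1, 68.1, 57.7, 2.9, 20.2, 16.7; M̄R̄ = 177.7000 / 8 = 22.2125
UCL_MR = D₄·M̄R̄ = 3.267 × 22.2125 = 72.5682

72.568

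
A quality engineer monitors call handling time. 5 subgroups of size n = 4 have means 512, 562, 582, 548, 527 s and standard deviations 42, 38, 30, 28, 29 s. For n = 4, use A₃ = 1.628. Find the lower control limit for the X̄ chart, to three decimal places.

491.825

X̄̄ = (512 + 562 + 582 + 548 + 527) / 5 = 546.2000
s̄ = (42 + 38 + 30 + 28 + 29) / 5 = 33.4000
LCL = X̄̄ − A₃·s̄ = 546.2000 − 1.628 × 33.4000 = 491.8248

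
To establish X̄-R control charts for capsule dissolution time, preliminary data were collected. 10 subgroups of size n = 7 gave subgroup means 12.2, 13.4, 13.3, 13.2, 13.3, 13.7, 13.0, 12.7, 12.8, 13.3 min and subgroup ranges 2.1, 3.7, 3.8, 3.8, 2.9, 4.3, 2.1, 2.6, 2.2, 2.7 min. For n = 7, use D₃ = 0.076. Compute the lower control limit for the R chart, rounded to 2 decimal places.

R̄ = (2.1 + 3.7 + 3.8 + 3.8 + 2.9 + 4.3 + 2.1 + 2.6 + 2.2 + 2.7) / 10 = 30.2000 / 10 = 3.0200
LCL_R = D₃·R̄ = 0.076 × 3.0200 = 0.2295

0.23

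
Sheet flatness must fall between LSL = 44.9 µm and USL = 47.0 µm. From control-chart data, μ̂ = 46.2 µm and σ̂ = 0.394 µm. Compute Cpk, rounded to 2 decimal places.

Cpu = (USL − μ̂) / (3σ̂) = (47.0 − 46.2) / (3 × 0.394) = 0.6768; Cpl = (μ̂ − LSL) / (3σ̂) = (46.2 − 44.9) / (3 × 0.394) = 1.0998; Cpk = min(Cpu, Cpl) = 0.6768

0.68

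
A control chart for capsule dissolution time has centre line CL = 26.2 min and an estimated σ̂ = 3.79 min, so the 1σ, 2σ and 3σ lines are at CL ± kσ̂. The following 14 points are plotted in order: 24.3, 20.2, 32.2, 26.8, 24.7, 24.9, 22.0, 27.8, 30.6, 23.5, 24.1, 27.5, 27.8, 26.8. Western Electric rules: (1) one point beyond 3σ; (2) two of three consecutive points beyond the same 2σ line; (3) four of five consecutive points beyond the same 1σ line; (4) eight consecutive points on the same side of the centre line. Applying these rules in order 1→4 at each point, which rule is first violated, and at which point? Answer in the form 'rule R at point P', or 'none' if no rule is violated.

none

Zone of each point (C = within 1σ̂, B = 1σ̂–2σ̂, A = 2σ̂–3σ̂, * = beyond 3σ̂; sign = side of CL): 1:-C, 2:-B, 3:+B, 4:+C, 5:-C, 6:-C, 7:-B, 8:+C, 9:+B, 10:-C, 11:-C, 12:+C, 13:+C, 14:+C
No rule fires across all 14 points.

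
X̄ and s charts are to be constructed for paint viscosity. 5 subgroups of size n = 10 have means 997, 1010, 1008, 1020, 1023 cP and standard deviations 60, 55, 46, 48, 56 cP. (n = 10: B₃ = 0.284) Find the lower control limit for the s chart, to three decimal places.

15.052

s̄ = (60 + 55 + 46 + 48 + 56) / 5 = 53.0000
LCL_s = B₃·s̄ = 0.284 × 53.0000 = 15.0520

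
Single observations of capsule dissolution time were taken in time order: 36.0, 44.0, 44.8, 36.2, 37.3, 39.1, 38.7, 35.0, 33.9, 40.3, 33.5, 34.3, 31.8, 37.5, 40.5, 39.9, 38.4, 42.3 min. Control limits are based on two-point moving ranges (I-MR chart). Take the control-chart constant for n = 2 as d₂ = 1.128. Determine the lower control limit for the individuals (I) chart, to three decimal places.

X̄ = (36.0 + 44.0 + 44.8 + 36.2 + 37.3 + 39.1 + 38.7 + 35.0 + 33.9 + 40.3 + 33.5 + 34.3 + 31.8 + 37.5 + 40.5 + 39.9 + 38.4 + 42.3) / 18 = 37.9722
Moving ranges: 8.0, 0.8, 8.6, 1.1, 1.8, 0.4, 3.7, 1.1, 6.4, 6.8, 0.8, 2.5, 5.7, 3.0, 0.6, 1.5, 3.9; M̄R̄ = 56.7000 / 17 = 3.3353
LCL = X̄ − 3·M̄R̄/d₂ = 37.9722 − 3 × 3.3353 / 1.128 = 29.1018

29.102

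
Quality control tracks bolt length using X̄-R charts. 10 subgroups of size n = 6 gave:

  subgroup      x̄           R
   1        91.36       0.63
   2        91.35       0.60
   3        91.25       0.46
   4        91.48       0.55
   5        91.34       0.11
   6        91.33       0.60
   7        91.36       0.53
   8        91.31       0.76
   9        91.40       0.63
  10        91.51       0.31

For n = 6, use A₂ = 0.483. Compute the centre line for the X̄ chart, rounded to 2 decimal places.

X̄̄ = (91.36 + 91.35 + 91.25 + 91.48 + 91.34 + 91.33 + 91.36 + 91.31 + 91.40 + 91.51) / 10 = 913.6900 / 10 = 91.3690
CL = X̄̄ = 91.3690

91.37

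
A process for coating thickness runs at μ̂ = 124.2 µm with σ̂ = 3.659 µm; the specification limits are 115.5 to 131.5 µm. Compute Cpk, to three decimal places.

0.665

Cpu = (USL − μ̂) / (3σ̂) = (131.5 − 124.2) / (3 × 3.659) = 0.6650; Cpl = (μ̂ − LSL) / (3σ̂) = (124.2 − 115.5) / (3 × 3.659) = 0.7926; Cpk = min(Cpu, Cpl) = 0.6650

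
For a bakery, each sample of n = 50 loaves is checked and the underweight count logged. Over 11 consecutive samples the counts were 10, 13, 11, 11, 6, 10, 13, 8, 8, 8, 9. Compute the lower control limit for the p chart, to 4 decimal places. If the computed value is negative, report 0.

0.0266

p̄ = Σdᵢ / (k·n) = 107 / (11 × 50) = 0.19455
LCL = p̄ − 3·√(p̄(1−p̄)/n) = 0.19455 − 3 × 0.05598 = 0.02660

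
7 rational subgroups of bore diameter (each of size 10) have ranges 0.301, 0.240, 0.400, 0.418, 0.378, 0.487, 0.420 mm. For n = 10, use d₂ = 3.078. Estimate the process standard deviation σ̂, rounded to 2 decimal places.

0.12

R̄ = (0.301 + 0.240 + 0.400 + 0.418 + 0.378 + 0.487 + 0.420) / 7 = 0.3777
σ̂ = R̄ / d₂ = 0.3777 / 3.078 = 0.1227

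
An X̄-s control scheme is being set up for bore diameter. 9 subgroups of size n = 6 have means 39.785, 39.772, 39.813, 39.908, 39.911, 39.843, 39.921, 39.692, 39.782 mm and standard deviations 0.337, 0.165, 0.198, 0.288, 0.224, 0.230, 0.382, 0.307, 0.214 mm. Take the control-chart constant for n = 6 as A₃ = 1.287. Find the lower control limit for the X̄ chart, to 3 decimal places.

X̄̄ = (39.785 + 39.772 + 39.813 + 39.908 + 39.911 + 39.843 + 39.921 + 39.692 + 39.782) / 9 = 39.8252
s̄ = (0.337 + 0.165 + 0.198 + 0.288 + 0.224 + 0.230 + 0.382 + 0.307 + 0.214) / 9 = 0.2606
LCL = X̄̄ − A₃·s̄ = 39.8252 − 1.287 × 0.2606 = 39.4899

39.490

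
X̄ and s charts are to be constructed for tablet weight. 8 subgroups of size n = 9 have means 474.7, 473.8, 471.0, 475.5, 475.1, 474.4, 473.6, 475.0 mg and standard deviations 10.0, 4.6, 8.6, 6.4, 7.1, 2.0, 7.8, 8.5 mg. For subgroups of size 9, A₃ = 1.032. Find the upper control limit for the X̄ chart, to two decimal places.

X̄̄ = (474.7 + 473.8 + 471.0 + 475.5 + 475.1 + 474.4 + 473.6 + 475.0) / 8 = 474.1375
s̄ = (10.0 + 4.6 + 8.6 + 6.4 + 7.1 + 2.0 + 7.8 + 8.5) / 8 = 6.8750
UCL = X̄̄ + A₃·s̄ = 474.1375 + 1.032 × 6.8750 = 481.2325

481.23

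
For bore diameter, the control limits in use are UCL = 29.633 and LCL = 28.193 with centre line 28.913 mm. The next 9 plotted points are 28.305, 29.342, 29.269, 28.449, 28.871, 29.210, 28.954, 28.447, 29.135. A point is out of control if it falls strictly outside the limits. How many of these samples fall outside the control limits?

All 9 points lie within [28.193, 29.633].

0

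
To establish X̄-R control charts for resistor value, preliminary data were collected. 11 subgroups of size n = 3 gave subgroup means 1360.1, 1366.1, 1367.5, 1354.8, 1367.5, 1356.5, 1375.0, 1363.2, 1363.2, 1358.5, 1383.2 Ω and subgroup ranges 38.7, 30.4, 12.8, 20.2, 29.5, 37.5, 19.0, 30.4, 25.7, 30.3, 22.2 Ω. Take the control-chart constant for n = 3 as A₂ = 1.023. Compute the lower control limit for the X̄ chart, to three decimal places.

X̄̄ = (1360.1 + 1366.1 + 1367.5 + 1354.8 + 1367.5 + 1356.5 + 1375.0 + 1363.2 + 1363.2 + 1358.5 + 1383.2) / 11 = 15015.6000 / 11 = 1365.0545
R̄ = (38.7 + 30.4 + 12.8 + 20.2 + 29.5 + 37.5 + 19.0 + 30.4 + 25.7 + 30.3 + 22.2) / 11 = 296.7000 / 11 = 26.9727
LCL = X̄̄ − A₂·R̄ = 1365.0545 − 1.023 × 26.9727 = 1337.4614

1337.461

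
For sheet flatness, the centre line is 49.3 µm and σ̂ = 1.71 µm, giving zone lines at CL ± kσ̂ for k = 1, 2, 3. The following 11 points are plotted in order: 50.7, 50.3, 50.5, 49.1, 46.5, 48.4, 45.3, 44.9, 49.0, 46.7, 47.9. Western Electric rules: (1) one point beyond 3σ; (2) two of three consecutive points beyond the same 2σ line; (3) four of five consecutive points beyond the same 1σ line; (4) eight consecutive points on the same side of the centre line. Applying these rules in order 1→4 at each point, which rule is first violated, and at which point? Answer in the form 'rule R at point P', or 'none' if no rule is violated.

Zone of each point (C = within 1σ̂, B = 1σ̂–2σ̂, A = 2σ̂–3σ̂, * = beyond 3σ̂; sign = side of CL): 1:+C, 2:+C, 3:+C, 4:-C, 5:-B, 6:-C, 7:-A, 8:-A, 9:-C, 10:-B, 11:-C
Rule 2 (two of three consecutive points beyond the same 2σ limit) is satisfied at point 8.

rule 2 at point 8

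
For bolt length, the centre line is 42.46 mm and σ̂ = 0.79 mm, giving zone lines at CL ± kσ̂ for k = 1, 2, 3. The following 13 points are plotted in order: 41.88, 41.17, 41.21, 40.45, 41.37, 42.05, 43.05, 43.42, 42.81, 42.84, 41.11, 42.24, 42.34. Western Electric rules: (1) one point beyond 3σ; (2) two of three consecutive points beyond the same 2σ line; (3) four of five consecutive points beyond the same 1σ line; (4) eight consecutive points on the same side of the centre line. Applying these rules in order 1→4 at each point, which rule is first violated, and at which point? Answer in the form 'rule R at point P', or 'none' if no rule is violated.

rule 3 at point 5

Zone of each point (C = within 1σ̂, B = 1σ̂–2σ̂, A = 2σ̂–3σ̂, * = beyond 3σ̂; sign = side of CL): 1:-C, 2:-B, 3:-B, 4:-A, 5:-B, 6:-C, 7:+C, 8:+B, 9:+C, 10:+C, 11:-B, 12:-C, 13:-C
Rule 3 (four of five consecutive points beyond the same 1σ limit) is satisfied at point 5.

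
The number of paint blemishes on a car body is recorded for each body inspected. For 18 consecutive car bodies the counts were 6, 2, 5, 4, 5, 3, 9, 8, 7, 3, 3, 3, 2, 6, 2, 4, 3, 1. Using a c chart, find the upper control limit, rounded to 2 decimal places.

c̄ = (6 + 2 + 5 + 4 + 5 + 3 + 9 + 8 + 7 + 3 + 3 + 3 + 2 + 6 + 2 + 4 + 3 + 1) / 18 = 76 / 18 = 4.2222
UCL = c̄ + 3√c̄ = 4.2222 + 3 × √4.2222 = 4.2222 + 3 × 2.0548 = 10.3866

10.39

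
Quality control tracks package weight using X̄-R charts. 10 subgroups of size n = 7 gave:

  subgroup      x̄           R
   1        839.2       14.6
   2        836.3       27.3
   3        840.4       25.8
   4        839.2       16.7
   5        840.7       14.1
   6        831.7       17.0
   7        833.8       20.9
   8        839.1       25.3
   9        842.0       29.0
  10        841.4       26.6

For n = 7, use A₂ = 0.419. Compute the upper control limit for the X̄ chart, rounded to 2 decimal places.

847.48

X̄̄ = (839.2 + 836.3 + 840.4 + 839.2 + 840.7 + 831.7 + 833.8 + 839.1 + 842.0 + 841.4) / 10 = 8383.8000 / 10 = 838.3800
R̄ = (14.6 + 27.3 + 25.8 + 16.7 + 14.1 + 17.0 + 20.9 + 25.3 + 29.0 + 26.6) / 10 = 217.3000 / 10 = 21.7300
UCL = X̄̄ + A₂·R̄ = 838.3800 + 0.419 × 21.7300 = 847.4849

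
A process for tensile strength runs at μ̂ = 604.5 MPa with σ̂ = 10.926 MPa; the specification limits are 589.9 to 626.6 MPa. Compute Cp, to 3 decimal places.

0.560

Cp = (USL − LSL) / (6σ̂) = (626.6 − 589.9) / (6 × 10.926) = 36.7000 / 65.5560 = 0.5598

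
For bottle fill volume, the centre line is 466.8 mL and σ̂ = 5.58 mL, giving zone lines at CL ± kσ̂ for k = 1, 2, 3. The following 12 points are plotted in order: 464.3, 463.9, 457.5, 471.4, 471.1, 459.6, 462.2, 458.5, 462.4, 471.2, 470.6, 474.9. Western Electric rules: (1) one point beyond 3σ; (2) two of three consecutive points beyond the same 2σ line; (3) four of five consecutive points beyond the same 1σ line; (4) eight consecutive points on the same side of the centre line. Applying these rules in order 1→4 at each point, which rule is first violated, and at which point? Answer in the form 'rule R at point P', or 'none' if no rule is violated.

Zone of each point (C = within 1σ̂, B = 1σ̂–2σ̂, A = 2σ̂–3σ̂, * = beyond 3σ̂; sign = side of CL): 1:-C, 2:-C, 3:-B, 4:+C, 5:+C, 6:-B, 7:-C, 8:-B, 9:-C, 10:+C, 11:+C, 12:+B
No rule fires across all 12 points.

none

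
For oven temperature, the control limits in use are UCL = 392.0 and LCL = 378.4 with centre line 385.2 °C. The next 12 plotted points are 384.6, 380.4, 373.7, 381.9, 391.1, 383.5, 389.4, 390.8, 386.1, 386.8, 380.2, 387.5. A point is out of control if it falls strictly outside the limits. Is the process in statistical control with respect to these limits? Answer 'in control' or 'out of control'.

Compare each point to [378.4, 392.0]: sample 3 = 373.7 < LCL.

out of control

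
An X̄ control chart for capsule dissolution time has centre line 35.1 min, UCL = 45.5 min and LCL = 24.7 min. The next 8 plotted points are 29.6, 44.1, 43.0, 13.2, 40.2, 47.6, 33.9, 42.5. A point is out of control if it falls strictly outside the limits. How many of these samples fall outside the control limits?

2

Compare each point to [24.7, 45.5]: sample 4 = 13.2 < LCL; sample 6 = 47.6 > UCL.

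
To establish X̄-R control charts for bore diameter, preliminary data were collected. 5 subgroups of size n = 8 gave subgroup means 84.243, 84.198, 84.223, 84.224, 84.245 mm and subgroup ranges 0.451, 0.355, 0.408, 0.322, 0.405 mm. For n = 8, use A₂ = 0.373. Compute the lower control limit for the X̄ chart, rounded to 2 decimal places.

X̄̄ = (84.243 + 84.198 + 84.223 + 84.224 + 84.245) / 5 = 421.1330 / 5 = 84.2266
R̄ = (0.451 + 0.355 + 0.408 + 0.322 + 0.405) / 5 = 1.9410 / 5 = 0.3882
LCL = X̄̄ − A₂·R̄ = 84.2266 − 0.373 × 0.3882 = 84.0818

84.08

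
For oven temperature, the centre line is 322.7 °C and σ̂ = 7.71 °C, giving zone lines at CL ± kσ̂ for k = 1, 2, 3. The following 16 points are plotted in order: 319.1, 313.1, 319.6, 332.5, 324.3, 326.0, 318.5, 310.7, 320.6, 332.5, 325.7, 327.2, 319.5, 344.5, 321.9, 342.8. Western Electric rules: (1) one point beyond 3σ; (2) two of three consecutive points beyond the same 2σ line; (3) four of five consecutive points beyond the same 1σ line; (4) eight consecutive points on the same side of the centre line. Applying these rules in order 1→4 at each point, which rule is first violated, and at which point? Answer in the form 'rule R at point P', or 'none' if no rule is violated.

Zone of each point (C = within 1σ̂, B = 1σ̂–2σ̂, A = 2σ̂–3σ̂, * = beyond 3σ̂; sign = side of CL): 1:-C, 2:-B, 3:-C, 4:+B, 5:+C, 6:+C, 7:-C, 8:-B, 9:-C, 10:+B, 11:+C, 12:+C, 13:-C, 14:+A, 15:-C, 16:+A
Rule 2 (two of three consecutive points beyond the same 2σ limit) is satisfied at point 16.

rule 2 at point 16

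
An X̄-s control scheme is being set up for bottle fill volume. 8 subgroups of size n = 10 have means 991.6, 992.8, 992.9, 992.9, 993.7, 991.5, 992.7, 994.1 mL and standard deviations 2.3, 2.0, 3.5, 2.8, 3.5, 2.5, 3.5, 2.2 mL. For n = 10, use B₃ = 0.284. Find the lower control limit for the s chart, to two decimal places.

0.79

s̄ = (2.3 + 2.0 + 3.5 + 2.8 + 3.5 + 2.5 + 3.5 + 2.2) / 8 = 2.7875
LCL_s = B₃·s̄ = 0.284 × 2.7875 = 0.7916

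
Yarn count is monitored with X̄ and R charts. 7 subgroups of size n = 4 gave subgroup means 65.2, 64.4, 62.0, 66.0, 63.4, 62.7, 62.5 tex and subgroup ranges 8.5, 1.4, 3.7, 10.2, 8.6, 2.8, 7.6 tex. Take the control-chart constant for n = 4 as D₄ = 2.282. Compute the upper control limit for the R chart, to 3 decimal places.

R̄ = (8.5 + 1.4 + 3.7 + 10.2 + 8.6 + 2.8 + 7.6) / 7 = 42.8000 / 7 = 6.1143
UCL_R = D₄·R̄ = 2.282 × 6.1143 = 13.9528

13.953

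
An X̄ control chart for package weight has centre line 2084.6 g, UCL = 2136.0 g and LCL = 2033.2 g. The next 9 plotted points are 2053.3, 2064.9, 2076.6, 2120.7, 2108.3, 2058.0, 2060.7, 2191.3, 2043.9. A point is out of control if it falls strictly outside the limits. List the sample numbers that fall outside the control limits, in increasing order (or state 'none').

Compare each point to [2033.2, 2136.0]: sample 8 = 2191.3 > UCL.

8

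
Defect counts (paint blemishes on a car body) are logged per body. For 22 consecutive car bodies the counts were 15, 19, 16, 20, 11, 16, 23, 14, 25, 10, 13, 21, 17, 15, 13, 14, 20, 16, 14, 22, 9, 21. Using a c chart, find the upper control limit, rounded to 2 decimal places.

c̄ = (15 + 19 + 16 + 20 + 11 + 16 + 23 + 14 + 25 + 10 + 13 + 21 + 17 + 15 + 13 + 14 + 20 + 16 + 14 + 22 + 9 + 21) / 22 = 364 / 22 = 16.5455
UCL = c̄ + 3√c̄ = 16.5455 + 3 × √16.5455 = 16.5455 + 3 × 4.0676 = 28.7483

28.75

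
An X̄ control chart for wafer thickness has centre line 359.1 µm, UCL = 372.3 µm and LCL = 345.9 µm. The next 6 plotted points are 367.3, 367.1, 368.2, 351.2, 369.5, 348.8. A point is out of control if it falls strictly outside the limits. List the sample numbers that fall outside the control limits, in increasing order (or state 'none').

none

All 6 points lie within [345.9, 372.3].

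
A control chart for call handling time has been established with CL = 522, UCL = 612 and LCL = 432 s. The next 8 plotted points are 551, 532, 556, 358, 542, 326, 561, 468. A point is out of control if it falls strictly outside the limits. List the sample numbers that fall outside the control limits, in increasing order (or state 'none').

Compare each point to [432, 612]: sample 4 = 358 < LCL; sample 6 = 326 < LCL.

4, 6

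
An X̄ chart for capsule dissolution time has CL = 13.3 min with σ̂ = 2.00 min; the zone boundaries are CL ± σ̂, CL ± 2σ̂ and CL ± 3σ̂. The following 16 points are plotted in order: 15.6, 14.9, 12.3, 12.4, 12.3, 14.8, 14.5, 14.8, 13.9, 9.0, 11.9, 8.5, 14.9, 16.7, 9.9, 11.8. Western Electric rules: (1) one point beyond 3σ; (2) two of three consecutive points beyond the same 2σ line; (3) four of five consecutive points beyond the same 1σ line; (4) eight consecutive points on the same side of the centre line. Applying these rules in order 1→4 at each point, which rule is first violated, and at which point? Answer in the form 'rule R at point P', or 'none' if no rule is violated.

Zone of each point (C = within 1σ̂, B = 1σ̂–2σ̂, A = 2σ̂–3σ̂, * = beyond 3σ̂; sign = side of CL): 1:+B, 2:+C, 3:-C, 4:-C, 5:-C, 6:+C, 7:+C, 8:+C, 9:+C, 10:-A, 11:-C, 12:-A, 13:+C, 14:+B, 15:-B, 16:-C
Rule 2 (two of three consecutive points beyond the same 2σ limit) is satisfied at point 12.

rule 2 at point 12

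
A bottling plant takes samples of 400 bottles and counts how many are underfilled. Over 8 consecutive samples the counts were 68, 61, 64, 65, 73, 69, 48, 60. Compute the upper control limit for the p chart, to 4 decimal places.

p̄ = Σdᵢ / (k·n) = 508 / (8 × 400) = 0.15875
UCL = p̄ + 3·√(p̄(1−p̄)/n) = 0.15875 + 3 × √(0.15875×0.84125/400) = 0.15875 + 3 × 0.01827 = 0.21357

0.2136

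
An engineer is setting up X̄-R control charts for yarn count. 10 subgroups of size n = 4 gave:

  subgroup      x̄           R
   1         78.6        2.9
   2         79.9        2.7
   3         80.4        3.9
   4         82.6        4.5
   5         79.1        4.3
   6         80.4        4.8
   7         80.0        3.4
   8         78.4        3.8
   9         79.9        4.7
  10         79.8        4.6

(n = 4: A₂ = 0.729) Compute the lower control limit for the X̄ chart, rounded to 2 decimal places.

X̄̄ = (78.6 + 79.9 + 80.4 + 82.6 + 79.1 + 80.4 + 80.0 + 78.4 + 79.9 + 79.8) / 10 = 799.1000 / 10 = 79.9100
R̄ = (2.9 + 2.7 + 3.9 + 4.5 + 4.3 + 4.8 + 3.4 + 3.8 + 4.7 + 4.6) / 10 = 39.6000 / 10 = 3.9600
LCL = X̄̄ − A₂·R̄ = 79.9100 − 0.729 × 3.9600 = 77.0232

77.02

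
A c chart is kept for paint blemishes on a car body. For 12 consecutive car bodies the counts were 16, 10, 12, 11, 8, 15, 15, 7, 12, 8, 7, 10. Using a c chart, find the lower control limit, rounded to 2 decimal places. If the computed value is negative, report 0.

1.00

c̄ = (16 + 10 + 12 + 11 + 8 + 15 + 15 + 7 + 12 + 8 + 7 + 10) / 12 = 131 / 12 = 10.9167
LCL = c̄ − 3√c̄ = 10.9167 − 3 × 3.3040 = 1.0046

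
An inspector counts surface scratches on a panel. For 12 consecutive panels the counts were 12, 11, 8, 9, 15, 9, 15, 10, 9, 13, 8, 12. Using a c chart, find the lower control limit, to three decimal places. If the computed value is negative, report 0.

c̄ = (12 + 11 + 8 + 9 + 15 + 9 + 15 + 10 + 9 + 13 + 8 + 12) / 12 = 131 / 12 = 10.9167
LCL = c̄ − 3√c̄ = 10.9167 − 3 × 3.3040 = 1.0046

1.005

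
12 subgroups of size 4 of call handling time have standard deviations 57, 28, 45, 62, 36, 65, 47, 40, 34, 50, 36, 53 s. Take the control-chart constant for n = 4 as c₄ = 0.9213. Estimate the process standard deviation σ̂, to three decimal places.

s̄ = (57 + 28 + 45 + 62 + 36 + 65 + 47 + 40 + 34 + 50 + 36 + 53) / 12 = 46.0833
σ̂ = s̄ / c₄ = 46.0833 / 0.9213 = 50.0199

50.020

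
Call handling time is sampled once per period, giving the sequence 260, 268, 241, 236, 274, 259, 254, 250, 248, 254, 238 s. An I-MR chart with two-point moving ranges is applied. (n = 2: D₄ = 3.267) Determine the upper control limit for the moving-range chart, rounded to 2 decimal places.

41.16

Moving ranges: 8, 27, 5, 38, 15, 5, 4, 2, 6, 16; M̄R̄ = 126.0000 / 10 = 12.6000
UCL_MR = D₄·M̄R̄ = 3.267 × 12.6000 = 41.1642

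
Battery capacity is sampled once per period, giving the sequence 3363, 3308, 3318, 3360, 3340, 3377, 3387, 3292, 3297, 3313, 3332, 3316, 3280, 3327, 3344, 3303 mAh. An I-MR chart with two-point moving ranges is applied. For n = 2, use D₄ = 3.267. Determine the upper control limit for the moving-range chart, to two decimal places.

Moving ranges: 55, 10, 42, 20, 37, 10, 95, 5, 16, 19, 16, 36, 47, 17, 41; M̄R̄ = 466.0000 / 15 = 31.0667
UCL_MR = D₄·M̄R̄ = 3.267 × 31.0667 = 101.4948

101.49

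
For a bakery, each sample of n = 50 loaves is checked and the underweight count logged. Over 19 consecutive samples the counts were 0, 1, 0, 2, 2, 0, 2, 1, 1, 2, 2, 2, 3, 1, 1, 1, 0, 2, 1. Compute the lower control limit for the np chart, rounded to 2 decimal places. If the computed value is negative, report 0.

0.00

p̄ = Σdᵢ / (k·n) = 24 / (19 × 50) = 0.02526
LCL = np̄ − 3·√(np̄(1−p̄)) = 1.2632 − 3 × 1.1096 = -2.0657 → 0 (negative, so LCL = 0)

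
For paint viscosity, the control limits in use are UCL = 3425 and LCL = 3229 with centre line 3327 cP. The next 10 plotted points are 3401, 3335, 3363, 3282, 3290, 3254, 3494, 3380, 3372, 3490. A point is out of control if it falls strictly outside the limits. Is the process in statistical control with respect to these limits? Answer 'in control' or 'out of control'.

out of control

Compare each point to [3229, 3425]: sample 7 = 3494 > UCL; sample 10 = 3490 > UCL.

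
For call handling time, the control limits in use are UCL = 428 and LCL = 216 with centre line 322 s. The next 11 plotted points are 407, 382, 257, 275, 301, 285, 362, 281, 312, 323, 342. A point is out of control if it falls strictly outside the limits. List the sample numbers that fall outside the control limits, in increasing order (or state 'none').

All 11 points lie within [216, 428].

none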